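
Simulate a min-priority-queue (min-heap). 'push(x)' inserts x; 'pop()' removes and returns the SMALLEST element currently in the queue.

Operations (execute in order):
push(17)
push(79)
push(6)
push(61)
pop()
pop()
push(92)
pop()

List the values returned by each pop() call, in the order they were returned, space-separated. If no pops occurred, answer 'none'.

Answer: 6 17 61

Derivation:
push(17): heap contents = [17]
push(79): heap contents = [17, 79]
push(6): heap contents = [6, 17, 79]
push(61): heap contents = [6, 17, 61, 79]
pop() → 6: heap contents = [17, 61, 79]
pop() → 17: heap contents = [61, 79]
push(92): heap contents = [61, 79, 92]
pop() → 61: heap contents = [79, 92]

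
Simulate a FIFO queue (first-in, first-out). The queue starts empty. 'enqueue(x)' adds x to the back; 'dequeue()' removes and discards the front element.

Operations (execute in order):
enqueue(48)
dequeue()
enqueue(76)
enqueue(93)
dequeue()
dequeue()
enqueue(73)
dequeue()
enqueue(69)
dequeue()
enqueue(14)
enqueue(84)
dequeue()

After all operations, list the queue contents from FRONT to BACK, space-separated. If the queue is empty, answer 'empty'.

enqueue(48): [48]
dequeue(): []
enqueue(76): [76]
enqueue(93): [76, 93]
dequeue(): [93]
dequeue(): []
enqueue(73): [73]
dequeue(): []
enqueue(69): [69]
dequeue(): []
enqueue(14): [14]
enqueue(84): [14, 84]
dequeue(): [84]

Answer: 84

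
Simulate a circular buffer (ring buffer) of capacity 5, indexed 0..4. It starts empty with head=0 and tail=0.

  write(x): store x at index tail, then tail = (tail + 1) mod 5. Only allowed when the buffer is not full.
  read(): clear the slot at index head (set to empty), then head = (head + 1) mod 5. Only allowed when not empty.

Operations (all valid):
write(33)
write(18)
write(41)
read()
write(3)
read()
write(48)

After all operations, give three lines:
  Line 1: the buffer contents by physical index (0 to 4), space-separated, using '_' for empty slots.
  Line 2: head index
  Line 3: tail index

Answer: _ _ 41 3 48
2
0

Derivation:
write(33): buf=[33 _ _ _ _], head=0, tail=1, size=1
write(18): buf=[33 18 _ _ _], head=0, tail=2, size=2
write(41): buf=[33 18 41 _ _], head=0, tail=3, size=3
read(): buf=[_ 18 41 _ _], head=1, tail=3, size=2
write(3): buf=[_ 18 41 3 _], head=1, tail=4, size=3
read(): buf=[_ _ 41 3 _], head=2, tail=4, size=2
write(48): buf=[_ _ 41 3 48], head=2, tail=0, size=3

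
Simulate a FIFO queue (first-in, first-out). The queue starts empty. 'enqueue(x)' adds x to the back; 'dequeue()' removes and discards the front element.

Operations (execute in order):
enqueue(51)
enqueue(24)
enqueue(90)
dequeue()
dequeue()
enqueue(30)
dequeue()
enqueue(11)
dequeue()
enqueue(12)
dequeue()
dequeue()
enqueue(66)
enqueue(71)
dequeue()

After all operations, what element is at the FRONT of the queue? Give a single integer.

Answer: 71

Derivation:
enqueue(51): queue = [51]
enqueue(24): queue = [51, 24]
enqueue(90): queue = [51, 24, 90]
dequeue(): queue = [24, 90]
dequeue(): queue = [90]
enqueue(30): queue = [90, 30]
dequeue(): queue = [30]
enqueue(11): queue = [30, 11]
dequeue(): queue = [11]
enqueue(12): queue = [11, 12]
dequeue(): queue = [12]
dequeue(): queue = []
enqueue(66): queue = [66]
enqueue(71): queue = [66, 71]
dequeue(): queue = [71]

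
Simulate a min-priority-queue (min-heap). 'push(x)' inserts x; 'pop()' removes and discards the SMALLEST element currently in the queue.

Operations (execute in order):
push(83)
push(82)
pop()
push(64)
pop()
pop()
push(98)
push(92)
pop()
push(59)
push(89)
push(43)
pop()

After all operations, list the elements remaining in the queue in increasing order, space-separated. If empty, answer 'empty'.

push(83): heap contents = [83]
push(82): heap contents = [82, 83]
pop() → 82: heap contents = [83]
push(64): heap contents = [64, 83]
pop() → 64: heap contents = [83]
pop() → 83: heap contents = []
push(98): heap contents = [98]
push(92): heap contents = [92, 98]
pop() → 92: heap contents = [98]
push(59): heap contents = [59, 98]
push(89): heap contents = [59, 89, 98]
push(43): heap contents = [43, 59, 89, 98]
pop() → 43: heap contents = [59, 89, 98]

Answer: 59 89 98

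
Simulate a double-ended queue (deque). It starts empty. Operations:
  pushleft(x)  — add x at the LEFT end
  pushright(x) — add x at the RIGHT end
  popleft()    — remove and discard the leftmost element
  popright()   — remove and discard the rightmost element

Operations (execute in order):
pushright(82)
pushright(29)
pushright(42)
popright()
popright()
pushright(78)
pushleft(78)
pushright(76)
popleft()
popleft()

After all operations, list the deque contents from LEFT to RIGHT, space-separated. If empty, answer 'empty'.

pushright(82): [82]
pushright(29): [82, 29]
pushright(42): [82, 29, 42]
popright(): [82, 29]
popright(): [82]
pushright(78): [82, 78]
pushleft(78): [78, 82, 78]
pushright(76): [78, 82, 78, 76]
popleft(): [82, 78, 76]
popleft(): [78, 76]

Answer: 78 76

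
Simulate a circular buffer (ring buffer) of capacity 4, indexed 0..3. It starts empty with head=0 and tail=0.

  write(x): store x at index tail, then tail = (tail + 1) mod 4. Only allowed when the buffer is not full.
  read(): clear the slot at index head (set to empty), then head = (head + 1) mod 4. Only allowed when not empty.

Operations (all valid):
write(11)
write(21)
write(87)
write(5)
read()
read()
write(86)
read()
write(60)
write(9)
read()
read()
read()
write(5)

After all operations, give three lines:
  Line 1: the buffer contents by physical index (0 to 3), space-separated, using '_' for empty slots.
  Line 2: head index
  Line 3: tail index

Answer: _ _ 9 5
2
0

Derivation:
write(11): buf=[11 _ _ _], head=0, tail=1, size=1
write(21): buf=[11 21 _ _], head=0, tail=2, size=2
write(87): buf=[11 21 87 _], head=0, tail=3, size=3
write(5): buf=[11 21 87 5], head=0, tail=0, size=4
read(): buf=[_ 21 87 5], head=1, tail=0, size=3
read(): buf=[_ _ 87 5], head=2, tail=0, size=2
write(86): buf=[86 _ 87 5], head=2, tail=1, size=3
read(): buf=[86 _ _ 5], head=3, tail=1, size=2
write(60): buf=[86 60 _ 5], head=3, tail=2, size=3
write(9): buf=[86 60 9 5], head=3, tail=3, size=4
read(): buf=[86 60 9 _], head=0, tail=3, size=3
read(): buf=[_ 60 9 _], head=1, tail=3, size=2
read(): buf=[_ _ 9 _], head=2, tail=3, size=1
write(5): buf=[_ _ 9 5], head=2, tail=0, size=2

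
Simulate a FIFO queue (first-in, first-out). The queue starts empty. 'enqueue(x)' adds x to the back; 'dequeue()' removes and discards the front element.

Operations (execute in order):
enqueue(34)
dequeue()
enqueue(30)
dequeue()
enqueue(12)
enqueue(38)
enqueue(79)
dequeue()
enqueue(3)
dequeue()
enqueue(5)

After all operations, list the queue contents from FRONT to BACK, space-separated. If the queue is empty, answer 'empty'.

Answer: 79 3 5

Derivation:
enqueue(34): [34]
dequeue(): []
enqueue(30): [30]
dequeue(): []
enqueue(12): [12]
enqueue(38): [12, 38]
enqueue(79): [12, 38, 79]
dequeue(): [38, 79]
enqueue(3): [38, 79, 3]
dequeue(): [79, 3]
enqueue(5): [79, 3, 5]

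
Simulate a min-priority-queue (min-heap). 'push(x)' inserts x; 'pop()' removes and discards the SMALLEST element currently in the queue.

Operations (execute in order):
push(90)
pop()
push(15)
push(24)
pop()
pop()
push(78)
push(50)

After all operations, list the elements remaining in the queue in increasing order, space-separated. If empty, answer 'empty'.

Answer: 50 78

Derivation:
push(90): heap contents = [90]
pop() → 90: heap contents = []
push(15): heap contents = [15]
push(24): heap contents = [15, 24]
pop() → 15: heap contents = [24]
pop() → 24: heap contents = []
push(78): heap contents = [78]
push(50): heap contents = [50, 78]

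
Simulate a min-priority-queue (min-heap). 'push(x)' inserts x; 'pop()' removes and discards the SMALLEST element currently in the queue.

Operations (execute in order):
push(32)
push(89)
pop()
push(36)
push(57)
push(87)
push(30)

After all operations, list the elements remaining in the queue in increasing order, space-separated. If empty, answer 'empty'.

Answer: 30 36 57 87 89

Derivation:
push(32): heap contents = [32]
push(89): heap contents = [32, 89]
pop() → 32: heap contents = [89]
push(36): heap contents = [36, 89]
push(57): heap contents = [36, 57, 89]
push(87): heap contents = [36, 57, 87, 89]
push(30): heap contents = [30, 36, 57, 87, 89]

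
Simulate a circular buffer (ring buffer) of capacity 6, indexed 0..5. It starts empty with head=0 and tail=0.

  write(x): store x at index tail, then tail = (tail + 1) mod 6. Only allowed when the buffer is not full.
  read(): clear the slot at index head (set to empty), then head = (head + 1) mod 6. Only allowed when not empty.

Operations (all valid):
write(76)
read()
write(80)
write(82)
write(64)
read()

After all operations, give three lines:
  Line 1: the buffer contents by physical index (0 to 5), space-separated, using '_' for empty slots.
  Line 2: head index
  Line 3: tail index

Answer: _ _ 82 64 _ _
2
4

Derivation:
write(76): buf=[76 _ _ _ _ _], head=0, tail=1, size=1
read(): buf=[_ _ _ _ _ _], head=1, tail=1, size=0
write(80): buf=[_ 80 _ _ _ _], head=1, tail=2, size=1
write(82): buf=[_ 80 82 _ _ _], head=1, tail=3, size=2
write(64): buf=[_ 80 82 64 _ _], head=1, tail=4, size=3
read(): buf=[_ _ 82 64 _ _], head=2, tail=4, size=2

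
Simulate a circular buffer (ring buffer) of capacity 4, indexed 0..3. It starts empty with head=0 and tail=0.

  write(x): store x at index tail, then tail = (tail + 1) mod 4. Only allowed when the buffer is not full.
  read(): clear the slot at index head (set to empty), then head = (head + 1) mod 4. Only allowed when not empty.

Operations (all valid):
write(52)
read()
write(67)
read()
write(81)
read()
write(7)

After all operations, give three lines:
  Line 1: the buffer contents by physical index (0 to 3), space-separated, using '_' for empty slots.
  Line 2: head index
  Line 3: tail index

write(52): buf=[52 _ _ _], head=0, tail=1, size=1
read(): buf=[_ _ _ _], head=1, tail=1, size=0
write(67): buf=[_ 67 _ _], head=1, tail=2, size=1
read(): buf=[_ _ _ _], head=2, tail=2, size=0
write(81): buf=[_ _ 81 _], head=2, tail=3, size=1
read(): buf=[_ _ _ _], head=3, tail=3, size=0
write(7): buf=[_ _ _ 7], head=3, tail=0, size=1

Answer: _ _ _ 7
3
0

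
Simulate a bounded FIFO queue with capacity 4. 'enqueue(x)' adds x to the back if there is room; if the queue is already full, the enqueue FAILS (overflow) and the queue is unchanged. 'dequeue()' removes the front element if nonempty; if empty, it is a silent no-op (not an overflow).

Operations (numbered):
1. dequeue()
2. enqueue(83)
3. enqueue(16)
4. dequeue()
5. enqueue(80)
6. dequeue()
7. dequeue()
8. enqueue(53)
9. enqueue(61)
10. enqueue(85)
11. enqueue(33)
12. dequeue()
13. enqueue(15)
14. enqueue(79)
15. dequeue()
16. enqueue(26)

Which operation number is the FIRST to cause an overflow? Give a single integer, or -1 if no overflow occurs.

1. dequeue(): empty, no-op, size=0
2. enqueue(83): size=1
3. enqueue(16): size=2
4. dequeue(): size=1
5. enqueue(80): size=2
6. dequeue(): size=1
7. dequeue(): size=0
8. enqueue(53): size=1
9. enqueue(61): size=2
10. enqueue(85): size=3
11. enqueue(33): size=4
12. dequeue(): size=3
13. enqueue(15): size=4
14. enqueue(79): size=4=cap → OVERFLOW (fail)
15. dequeue(): size=3
16. enqueue(26): size=4

Answer: 14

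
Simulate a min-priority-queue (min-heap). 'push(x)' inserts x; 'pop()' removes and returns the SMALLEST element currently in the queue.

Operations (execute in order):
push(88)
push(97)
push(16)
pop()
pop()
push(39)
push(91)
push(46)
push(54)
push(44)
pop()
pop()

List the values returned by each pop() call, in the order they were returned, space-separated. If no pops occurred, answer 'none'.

Answer: 16 88 39 44

Derivation:
push(88): heap contents = [88]
push(97): heap contents = [88, 97]
push(16): heap contents = [16, 88, 97]
pop() → 16: heap contents = [88, 97]
pop() → 88: heap contents = [97]
push(39): heap contents = [39, 97]
push(91): heap contents = [39, 91, 97]
push(46): heap contents = [39, 46, 91, 97]
push(54): heap contents = [39, 46, 54, 91, 97]
push(44): heap contents = [39, 44, 46, 54, 91, 97]
pop() → 39: heap contents = [44, 46, 54, 91, 97]
pop() → 44: heap contents = [46, 54, 91, 97]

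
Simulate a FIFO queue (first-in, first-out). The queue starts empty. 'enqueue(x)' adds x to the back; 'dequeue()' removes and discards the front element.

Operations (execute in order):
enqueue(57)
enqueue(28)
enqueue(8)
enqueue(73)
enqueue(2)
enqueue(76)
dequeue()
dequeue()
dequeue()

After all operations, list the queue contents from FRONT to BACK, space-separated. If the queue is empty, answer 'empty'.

enqueue(57): [57]
enqueue(28): [57, 28]
enqueue(8): [57, 28, 8]
enqueue(73): [57, 28, 8, 73]
enqueue(2): [57, 28, 8, 73, 2]
enqueue(76): [57, 28, 8, 73, 2, 76]
dequeue(): [28, 8, 73, 2, 76]
dequeue(): [8, 73, 2, 76]
dequeue(): [73, 2, 76]

Answer: 73 2 76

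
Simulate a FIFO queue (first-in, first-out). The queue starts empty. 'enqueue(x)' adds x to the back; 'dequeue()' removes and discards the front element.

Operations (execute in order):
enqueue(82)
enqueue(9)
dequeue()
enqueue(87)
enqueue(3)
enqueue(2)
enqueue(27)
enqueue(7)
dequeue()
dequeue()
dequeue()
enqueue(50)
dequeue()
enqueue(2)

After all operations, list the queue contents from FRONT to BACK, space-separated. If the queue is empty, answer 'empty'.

Answer: 27 7 50 2

Derivation:
enqueue(82): [82]
enqueue(9): [82, 9]
dequeue(): [9]
enqueue(87): [9, 87]
enqueue(3): [9, 87, 3]
enqueue(2): [9, 87, 3, 2]
enqueue(27): [9, 87, 3, 2, 27]
enqueue(7): [9, 87, 3, 2, 27, 7]
dequeue(): [87, 3, 2, 27, 7]
dequeue(): [3, 2, 27, 7]
dequeue(): [2, 27, 7]
enqueue(50): [2, 27, 7, 50]
dequeue(): [27, 7, 50]
enqueue(2): [27, 7, 50, 2]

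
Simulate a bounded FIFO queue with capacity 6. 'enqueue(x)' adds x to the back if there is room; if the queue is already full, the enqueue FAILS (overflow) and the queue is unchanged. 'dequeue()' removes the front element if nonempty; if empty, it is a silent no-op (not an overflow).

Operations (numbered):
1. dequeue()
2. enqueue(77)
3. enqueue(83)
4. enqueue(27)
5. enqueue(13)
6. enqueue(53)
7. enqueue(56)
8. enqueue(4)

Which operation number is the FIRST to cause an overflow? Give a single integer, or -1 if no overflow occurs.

1. dequeue(): empty, no-op, size=0
2. enqueue(77): size=1
3. enqueue(83): size=2
4. enqueue(27): size=3
5. enqueue(13): size=4
6. enqueue(53): size=5
7. enqueue(56): size=6
8. enqueue(4): size=6=cap → OVERFLOW (fail)

Answer: 8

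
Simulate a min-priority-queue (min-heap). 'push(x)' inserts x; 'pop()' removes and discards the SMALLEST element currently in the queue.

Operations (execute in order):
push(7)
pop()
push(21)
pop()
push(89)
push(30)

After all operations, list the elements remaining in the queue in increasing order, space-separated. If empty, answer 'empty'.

Answer: 30 89

Derivation:
push(7): heap contents = [7]
pop() → 7: heap contents = []
push(21): heap contents = [21]
pop() → 21: heap contents = []
push(89): heap contents = [89]
push(30): heap contents = [30, 89]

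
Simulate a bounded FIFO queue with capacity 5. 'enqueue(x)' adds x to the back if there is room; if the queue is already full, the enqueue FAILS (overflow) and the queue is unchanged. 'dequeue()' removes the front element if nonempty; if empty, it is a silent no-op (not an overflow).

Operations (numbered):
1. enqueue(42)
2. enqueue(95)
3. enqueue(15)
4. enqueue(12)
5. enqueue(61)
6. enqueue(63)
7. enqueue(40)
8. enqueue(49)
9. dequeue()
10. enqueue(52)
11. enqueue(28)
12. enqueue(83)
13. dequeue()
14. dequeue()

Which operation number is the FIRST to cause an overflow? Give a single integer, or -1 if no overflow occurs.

Answer: 6

Derivation:
1. enqueue(42): size=1
2. enqueue(95): size=2
3. enqueue(15): size=3
4. enqueue(12): size=4
5. enqueue(61): size=5
6. enqueue(63): size=5=cap → OVERFLOW (fail)
7. enqueue(40): size=5=cap → OVERFLOW (fail)
8. enqueue(49): size=5=cap → OVERFLOW (fail)
9. dequeue(): size=4
10. enqueue(52): size=5
11. enqueue(28): size=5=cap → OVERFLOW (fail)
12. enqueue(83): size=5=cap → OVERFLOW (fail)
13. dequeue(): size=4
14. dequeue(): size=3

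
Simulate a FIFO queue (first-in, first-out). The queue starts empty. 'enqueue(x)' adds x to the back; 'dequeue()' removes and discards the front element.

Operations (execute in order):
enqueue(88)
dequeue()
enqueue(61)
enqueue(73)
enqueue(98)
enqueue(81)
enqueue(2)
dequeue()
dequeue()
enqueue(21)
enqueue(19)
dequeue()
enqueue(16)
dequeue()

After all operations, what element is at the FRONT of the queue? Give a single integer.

enqueue(88): queue = [88]
dequeue(): queue = []
enqueue(61): queue = [61]
enqueue(73): queue = [61, 73]
enqueue(98): queue = [61, 73, 98]
enqueue(81): queue = [61, 73, 98, 81]
enqueue(2): queue = [61, 73, 98, 81, 2]
dequeue(): queue = [73, 98, 81, 2]
dequeue(): queue = [98, 81, 2]
enqueue(21): queue = [98, 81, 2, 21]
enqueue(19): queue = [98, 81, 2, 21, 19]
dequeue(): queue = [81, 2, 21, 19]
enqueue(16): queue = [81, 2, 21, 19, 16]
dequeue(): queue = [2, 21, 19, 16]

Answer: 2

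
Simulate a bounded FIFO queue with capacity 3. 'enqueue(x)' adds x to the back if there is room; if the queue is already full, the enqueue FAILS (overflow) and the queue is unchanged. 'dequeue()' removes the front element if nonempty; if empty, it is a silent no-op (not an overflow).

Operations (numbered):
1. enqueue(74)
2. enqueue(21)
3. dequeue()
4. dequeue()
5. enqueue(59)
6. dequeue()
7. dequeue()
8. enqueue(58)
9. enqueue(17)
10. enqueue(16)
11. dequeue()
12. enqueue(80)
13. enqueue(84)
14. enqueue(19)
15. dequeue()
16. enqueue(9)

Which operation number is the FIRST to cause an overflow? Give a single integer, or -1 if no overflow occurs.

Answer: 13

Derivation:
1. enqueue(74): size=1
2. enqueue(21): size=2
3. dequeue(): size=1
4. dequeue(): size=0
5. enqueue(59): size=1
6. dequeue(): size=0
7. dequeue(): empty, no-op, size=0
8. enqueue(58): size=1
9. enqueue(17): size=2
10. enqueue(16): size=3
11. dequeue(): size=2
12. enqueue(80): size=3
13. enqueue(84): size=3=cap → OVERFLOW (fail)
14. enqueue(19): size=3=cap → OVERFLOW (fail)
15. dequeue(): size=2
16. enqueue(9): size=3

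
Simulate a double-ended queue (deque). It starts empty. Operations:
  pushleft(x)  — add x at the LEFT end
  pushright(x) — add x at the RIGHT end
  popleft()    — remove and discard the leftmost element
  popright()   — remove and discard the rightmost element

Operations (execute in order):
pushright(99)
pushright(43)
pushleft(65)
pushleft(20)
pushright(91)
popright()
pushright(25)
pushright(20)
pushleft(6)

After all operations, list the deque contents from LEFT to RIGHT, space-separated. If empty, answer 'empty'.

Answer: 6 20 65 99 43 25 20

Derivation:
pushright(99): [99]
pushright(43): [99, 43]
pushleft(65): [65, 99, 43]
pushleft(20): [20, 65, 99, 43]
pushright(91): [20, 65, 99, 43, 91]
popright(): [20, 65, 99, 43]
pushright(25): [20, 65, 99, 43, 25]
pushright(20): [20, 65, 99, 43, 25, 20]
pushleft(6): [6, 20, 65, 99, 43, 25, 20]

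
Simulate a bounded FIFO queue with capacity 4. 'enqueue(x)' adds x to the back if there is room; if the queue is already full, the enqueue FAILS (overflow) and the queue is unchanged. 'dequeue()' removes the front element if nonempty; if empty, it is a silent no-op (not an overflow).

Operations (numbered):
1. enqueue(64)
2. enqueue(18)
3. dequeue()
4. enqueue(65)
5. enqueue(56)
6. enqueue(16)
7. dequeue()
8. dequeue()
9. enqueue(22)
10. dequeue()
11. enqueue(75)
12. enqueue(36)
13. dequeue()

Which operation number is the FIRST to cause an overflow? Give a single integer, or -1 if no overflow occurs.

1. enqueue(64): size=1
2. enqueue(18): size=2
3. dequeue(): size=1
4. enqueue(65): size=2
5. enqueue(56): size=3
6. enqueue(16): size=4
7. dequeue(): size=3
8. dequeue(): size=2
9. enqueue(22): size=3
10. dequeue(): size=2
11. enqueue(75): size=3
12. enqueue(36): size=4
13. dequeue(): size=3

Answer: -1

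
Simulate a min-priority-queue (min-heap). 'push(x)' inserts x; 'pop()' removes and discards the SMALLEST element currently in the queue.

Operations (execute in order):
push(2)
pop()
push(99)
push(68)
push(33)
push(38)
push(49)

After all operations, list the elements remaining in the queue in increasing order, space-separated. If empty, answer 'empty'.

Answer: 33 38 49 68 99

Derivation:
push(2): heap contents = [2]
pop() → 2: heap contents = []
push(99): heap contents = [99]
push(68): heap contents = [68, 99]
push(33): heap contents = [33, 68, 99]
push(38): heap contents = [33, 38, 68, 99]
push(49): heap contents = [33, 38, 49, 68, 99]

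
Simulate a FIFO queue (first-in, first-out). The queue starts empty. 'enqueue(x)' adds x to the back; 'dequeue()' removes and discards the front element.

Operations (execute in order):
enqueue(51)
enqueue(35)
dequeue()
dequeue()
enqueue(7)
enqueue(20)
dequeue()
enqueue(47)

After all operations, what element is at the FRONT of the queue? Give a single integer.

Answer: 20

Derivation:
enqueue(51): queue = [51]
enqueue(35): queue = [51, 35]
dequeue(): queue = [35]
dequeue(): queue = []
enqueue(7): queue = [7]
enqueue(20): queue = [7, 20]
dequeue(): queue = [20]
enqueue(47): queue = [20, 47]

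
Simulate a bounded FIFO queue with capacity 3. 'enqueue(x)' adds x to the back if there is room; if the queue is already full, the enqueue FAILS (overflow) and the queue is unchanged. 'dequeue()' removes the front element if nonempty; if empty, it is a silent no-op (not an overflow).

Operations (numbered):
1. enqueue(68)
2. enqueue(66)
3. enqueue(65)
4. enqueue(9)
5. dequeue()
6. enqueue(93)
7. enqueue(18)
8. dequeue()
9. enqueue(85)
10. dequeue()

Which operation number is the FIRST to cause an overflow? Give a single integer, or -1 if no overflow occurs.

Answer: 4

Derivation:
1. enqueue(68): size=1
2. enqueue(66): size=2
3. enqueue(65): size=3
4. enqueue(9): size=3=cap → OVERFLOW (fail)
5. dequeue(): size=2
6. enqueue(93): size=3
7. enqueue(18): size=3=cap → OVERFLOW (fail)
8. dequeue(): size=2
9. enqueue(85): size=3
10. dequeue(): size=2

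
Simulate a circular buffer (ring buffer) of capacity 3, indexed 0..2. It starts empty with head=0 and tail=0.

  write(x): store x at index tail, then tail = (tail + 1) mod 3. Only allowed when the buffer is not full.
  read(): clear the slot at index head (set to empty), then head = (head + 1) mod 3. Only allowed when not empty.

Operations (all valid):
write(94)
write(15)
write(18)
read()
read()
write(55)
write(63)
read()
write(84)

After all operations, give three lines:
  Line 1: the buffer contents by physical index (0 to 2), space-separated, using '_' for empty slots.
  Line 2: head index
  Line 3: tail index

Answer: 55 63 84
0
0

Derivation:
write(94): buf=[94 _ _], head=0, tail=1, size=1
write(15): buf=[94 15 _], head=0, tail=2, size=2
write(18): buf=[94 15 18], head=0, tail=0, size=3
read(): buf=[_ 15 18], head=1, tail=0, size=2
read(): buf=[_ _ 18], head=2, tail=0, size=1
write(55): buf=[55 _ 18], head=2, tail=1, size=2
write(63): buf=[55 63 18], head=2, tail=2, size=3
read(): buf=[55 63 _], head=0, tail=2, size=2
write(84): buf=[55 63 84], head=0, tail=0, size=3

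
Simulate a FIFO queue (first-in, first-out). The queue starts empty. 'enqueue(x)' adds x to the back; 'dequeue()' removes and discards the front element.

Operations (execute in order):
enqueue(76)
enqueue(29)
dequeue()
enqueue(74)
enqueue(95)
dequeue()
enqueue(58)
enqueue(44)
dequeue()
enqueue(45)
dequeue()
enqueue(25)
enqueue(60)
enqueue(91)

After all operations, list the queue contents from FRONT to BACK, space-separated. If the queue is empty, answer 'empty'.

Answer: 58 44 45 25 60 91

Derivation:
enqueue(76): [76]
enqueue(29): [76, 29]
dequeue(): [29]
enqueue(74): [29, 74]
enqueue(95): [29, 74, 95]
dequeue(): [74, 95]
enqueue(58): [74, 95, 58]
enqueue(44): [74, 95, 58, 44]
dequeue(): [95, 58, 44]
enqueue(45): [95, 58, 44, 45]
dequeue(): [58, 44, 45]
enqueue(25): [58, 44, 45, 25]
enqueue(60): [58, 44, 45, 25, 60]
enqueue(91): [58, 44, 45, 25, 60, 91]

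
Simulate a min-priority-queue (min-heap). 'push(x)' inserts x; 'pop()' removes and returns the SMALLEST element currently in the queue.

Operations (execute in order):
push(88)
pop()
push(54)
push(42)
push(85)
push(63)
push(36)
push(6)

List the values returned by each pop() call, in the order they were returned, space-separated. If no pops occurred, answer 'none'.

push(88): heap contents = [88]
pop() → 88: heap contents = []
push(54): heap contents = [54]
push(42): heap contents = [42, 54]
push(85): heap contents = [42, 54, 85]
push(63): heap contents = [42, 54, 63, 85]
push(36): heap contents = [36, 42, 54, 63, 85]
push(6): heap contents = [6, 36, 42, 54, 63, 85]

Answer: 88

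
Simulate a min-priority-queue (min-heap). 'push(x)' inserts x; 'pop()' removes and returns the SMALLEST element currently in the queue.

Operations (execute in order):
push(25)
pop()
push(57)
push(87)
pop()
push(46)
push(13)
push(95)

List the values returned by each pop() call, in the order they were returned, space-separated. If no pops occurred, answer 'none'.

push(25): heap contents = [25]
pop() → 25: heap contents = []
push(57): heap contents = [57]
push(87): heap contents = [57, 87]
pop() → 57: heap contents = [87]
push(46): heap contents = [46, 87]
push(13): heap contents = [13, 46, 87]
push(95): heap contents = [13, 46, 87, 95]

Answer: 25 57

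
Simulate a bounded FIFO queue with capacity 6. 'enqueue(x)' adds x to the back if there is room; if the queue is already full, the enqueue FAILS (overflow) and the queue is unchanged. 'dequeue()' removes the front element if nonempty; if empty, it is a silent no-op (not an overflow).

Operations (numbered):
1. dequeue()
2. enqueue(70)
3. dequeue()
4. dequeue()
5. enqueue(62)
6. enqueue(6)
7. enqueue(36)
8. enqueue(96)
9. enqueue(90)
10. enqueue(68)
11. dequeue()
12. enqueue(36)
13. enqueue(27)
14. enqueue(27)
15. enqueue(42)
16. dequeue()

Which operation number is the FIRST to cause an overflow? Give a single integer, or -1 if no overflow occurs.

1. dequeue(): empty, no-op, size=0
2. enqueue(70): size=1
3. dequeue(): size=0
4. dequeue(): empty, no-op, size=0
5. enqueue(62): size=1
6. enqueue(6): size=2
7. enqueue(36): size=3
8. enqueue(96): size=4
9. enqueue(90): size=5
10. enqueue(68): size=6
11. dequeue(): size=5
12. enqueue(36): size=6
13. enqueue(27): size=6=cap → OVERFLOW (fail)
14. enqueue(27): size=6=cap → OVERFLOW (fail)
15. enqueue(42): size=6=cap → OVERFLOW (fail)
16. dequeue(): size=5

Answer: 13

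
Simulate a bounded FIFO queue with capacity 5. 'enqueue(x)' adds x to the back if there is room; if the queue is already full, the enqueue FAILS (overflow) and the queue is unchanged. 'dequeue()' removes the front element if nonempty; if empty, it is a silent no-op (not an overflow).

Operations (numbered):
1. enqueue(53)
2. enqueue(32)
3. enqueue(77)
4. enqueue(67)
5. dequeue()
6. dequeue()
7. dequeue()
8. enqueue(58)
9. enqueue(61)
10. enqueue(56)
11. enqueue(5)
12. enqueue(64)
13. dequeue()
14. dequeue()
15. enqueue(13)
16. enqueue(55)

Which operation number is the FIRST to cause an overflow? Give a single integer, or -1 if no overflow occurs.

1. enqueue(53): size=1
2. enqueue(32): size=2
3. enqueue(77): size=3
4. enqueue(67): size=4
5. dequeue(): size=3
6. dequeue(): size=2
7. dequeue(): size=1
8. enqueue(58): size=2
9. enqueue(61): size=3
10. enqueue(56): size=4
11. enqueue(5): size=5
12. enqueue(64): size=5=cap → OVERFLOW (fail)
13. dequeue(): size=4
14. dequeue(): size=3
15. enqueue(13): size=4
16. enqueue(55): size=5

Answer: 12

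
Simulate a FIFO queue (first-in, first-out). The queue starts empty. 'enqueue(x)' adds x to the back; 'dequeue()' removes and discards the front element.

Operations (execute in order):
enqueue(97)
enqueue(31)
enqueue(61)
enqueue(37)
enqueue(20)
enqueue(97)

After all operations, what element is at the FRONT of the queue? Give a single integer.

enqueue(97): queue = [97]
enqueue(31): queue = [97, 31]
enqueue(61): queue = [97, 31, 61]
enqueue(37): queue = [97, 31, 61, 37]
enqueue(20): queue = [97, 31, 61, 37, 20]
enqueue(97): queue = [97, 31, 61, 37, 20, 97]

Answer: 97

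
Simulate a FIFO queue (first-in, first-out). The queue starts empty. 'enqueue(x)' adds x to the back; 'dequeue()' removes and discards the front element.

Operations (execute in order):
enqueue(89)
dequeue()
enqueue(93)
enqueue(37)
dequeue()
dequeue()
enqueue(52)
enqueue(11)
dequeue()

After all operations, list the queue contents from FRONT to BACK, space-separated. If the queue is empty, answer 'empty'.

enqueue(89): [89]
dequeue(): []
enqueue(93): [93]
enqueue(37): [93, 37]
dequeue(): [37]
dequeue(): []
enqueue(52): [52]
enqueue(11): [52, 11]
dequeue(): [11]

Answer: 11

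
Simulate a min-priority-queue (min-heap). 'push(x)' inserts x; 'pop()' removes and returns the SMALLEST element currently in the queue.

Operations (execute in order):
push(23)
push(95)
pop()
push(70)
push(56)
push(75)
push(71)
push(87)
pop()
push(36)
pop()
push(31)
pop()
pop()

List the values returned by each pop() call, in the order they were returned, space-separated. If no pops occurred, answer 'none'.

push(23): heap contents = [23]
push(95): heap contents = [23, 95]
pop() → 23: heap contents = [95]
push(70): heap contents = [70, 95]
push(56): heap contents = [56, 70, 95]
push(75): heap contents = [56, 70, 75, 95]
push(71): heap contents = [56, 70, 71, 75, 95]
push(87): heap contents = [56, 70, 71, 75, 87, 95]
pop() → 56: heap contents = [70, 71, 75, 87, 95]
push(36): heap contents = [36, 70, 71, 75, 87, 95]
pop() → 36: heap contents = [70, 71, 75, 87, 95]
push(31): heap contents = [31, 70, 71, 75, 87, 95]
pop() → 31: heap contents = [70, 71, 75, 87, 95]
pop() → 70: heap contents = [71, 75, 87, 95]

Answer: 23 56 36 31 70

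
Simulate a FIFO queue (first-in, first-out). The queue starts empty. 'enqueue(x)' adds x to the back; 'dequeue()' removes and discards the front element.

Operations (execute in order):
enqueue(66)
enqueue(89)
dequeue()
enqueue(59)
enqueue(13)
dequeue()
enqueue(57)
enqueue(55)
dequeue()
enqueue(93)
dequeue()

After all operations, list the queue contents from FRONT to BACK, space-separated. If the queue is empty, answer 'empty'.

Answer: 57 55 93

Derivation:
enqueue(66): [66]
enqueue(89): [66, 89]
dequeue(): [89]
enqueue(59): [89, 59]
enqueue(13): [89, 59, 13]
dequeue(): [59, 13]
enqueue(57): [59, 13, 57]
enqueue(55): [59, 13, 57, 55]
dequeue(): [13, 57, 55]
enqueue(93): [13, 57, 55, 93]
dequeue(): [57, 55, 93]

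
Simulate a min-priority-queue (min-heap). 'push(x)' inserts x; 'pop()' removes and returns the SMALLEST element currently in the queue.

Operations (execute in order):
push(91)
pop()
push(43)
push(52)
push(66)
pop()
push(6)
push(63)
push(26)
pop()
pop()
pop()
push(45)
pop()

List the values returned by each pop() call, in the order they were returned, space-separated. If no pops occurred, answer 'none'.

Answer: 91 43 6 26 52 45

Derivation:
push(91): heap contents = [91]
pop() → 91: heap contents = []
push(43): heap contents = [43]
push(52): heap contents = [43, 52]
push(66): heap contents = [43, 52, 66]
pop() → 43: heap contents = [52, 66]
push(6): heap contents = [6, 52, 66]
push(63): heap contents = [6, 52, 63, 66]
push(26): heap contents = [6, 26, 52, 63, 66]
pop() → 6: heap contents = [26, 52, 63, 66]
pop() → 26: heap contents = [52, 63, 66]
pop() → 52: heap contents = [63, 66]
push(45): heap contents = [45, 63, 66]
pop() → 45: heap contents = [63, 66]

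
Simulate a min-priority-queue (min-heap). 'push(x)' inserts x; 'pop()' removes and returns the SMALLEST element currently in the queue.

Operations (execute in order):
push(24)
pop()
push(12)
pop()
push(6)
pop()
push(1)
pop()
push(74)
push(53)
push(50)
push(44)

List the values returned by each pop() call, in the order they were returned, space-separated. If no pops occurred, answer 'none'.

push(24): heap contents = [24]
pop() → 24: heap contents = []
push(12): heap contents = [12]
pop() → 12: heap contents = []
push(6): heap contents = [6]
pop() → 6: heap contents = []
push(1): heap contents = [1]
pop() → 1: heap contents = []
push(74): heap contents = [74]
push(53): heap contents = [53, 74]
push(50): heap contents = [50, 53, 74]
push(44): heap contents = [44, 50, 53, 74]

Answer: 24 12 6 1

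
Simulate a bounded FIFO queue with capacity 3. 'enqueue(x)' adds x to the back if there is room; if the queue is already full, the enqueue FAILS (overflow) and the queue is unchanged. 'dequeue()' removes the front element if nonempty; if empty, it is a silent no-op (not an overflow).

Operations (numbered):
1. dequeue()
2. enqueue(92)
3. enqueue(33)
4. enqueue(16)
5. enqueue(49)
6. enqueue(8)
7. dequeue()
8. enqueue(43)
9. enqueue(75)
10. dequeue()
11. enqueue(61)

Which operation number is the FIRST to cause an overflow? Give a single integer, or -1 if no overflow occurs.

1. dequeue(): empty, no-op, size=0
2. enqueue(92): size=1
3. enqueue(33): size=2
4. enqueue(16): size=3
5. enqueue(49): size=3=cap → OVERFLOW (fail)
6. enqueue(8): size=3=cap → OVERFLOW (fail)
7. dequeue(): size=2
8. enqueue(43): size=3
9. enqueue(75): size=3=cap → OVERFLOW (fail)
10. dequeue(): size=2
11. enqueue(61): size=3

Answer: 5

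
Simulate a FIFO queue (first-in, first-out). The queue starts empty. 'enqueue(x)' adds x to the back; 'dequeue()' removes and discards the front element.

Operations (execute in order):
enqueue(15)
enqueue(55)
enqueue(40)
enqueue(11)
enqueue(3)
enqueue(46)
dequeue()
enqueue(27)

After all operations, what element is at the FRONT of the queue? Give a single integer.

Answer: 55

Derivation:
enqueue(15): queue = [15]
enqueue(55): queue = [15, 55]
enqueue(40): queue = [15, 55, 40]
enqueue(11): queue = [15, 55, 40, 11]
enqueue(3): queue = [15, 55, 40, 11, 3]
enqueue(46): queue = [15, 55, 40, 11, 3, 46]
dequeue(): queue = [55, 40, 11, 3, 46]
enqueue(27): queue = [55, 40, 11, 3, 46, 27]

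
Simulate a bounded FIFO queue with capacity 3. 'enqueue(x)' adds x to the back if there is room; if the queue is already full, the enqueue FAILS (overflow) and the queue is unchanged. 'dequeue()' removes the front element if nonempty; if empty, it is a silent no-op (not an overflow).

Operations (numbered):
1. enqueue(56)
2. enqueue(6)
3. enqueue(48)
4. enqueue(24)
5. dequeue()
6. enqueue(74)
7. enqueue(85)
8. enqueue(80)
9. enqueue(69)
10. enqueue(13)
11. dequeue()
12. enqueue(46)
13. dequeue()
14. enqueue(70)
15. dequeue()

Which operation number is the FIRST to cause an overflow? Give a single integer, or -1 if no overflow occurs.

1. enqueue(56): size=1
2. enqueue(6): size=2
3. enqueue(48): size=3
4. enqueue(24): size=3=cap → OVERFLOW (fail)
5. dequeue(): size=2
6. enqueue(74): size=3
7. enqueue(85): size=3=cap → OVERFLOW (fail)
8. enqueue(80): size=3=cap → OVERFLOW (fail)
9. enqueue(69): size=3=cap → OVERFLOW (fail)
10. enqueue(13): size=3=cap → OVERFLOW (fail)
11. dequeue(): size=2
12. enqueue(46): size=3
13. dequeue(): size=2
14. enqueue(70): size=3
15. dequeue(): size=2

Answer: 4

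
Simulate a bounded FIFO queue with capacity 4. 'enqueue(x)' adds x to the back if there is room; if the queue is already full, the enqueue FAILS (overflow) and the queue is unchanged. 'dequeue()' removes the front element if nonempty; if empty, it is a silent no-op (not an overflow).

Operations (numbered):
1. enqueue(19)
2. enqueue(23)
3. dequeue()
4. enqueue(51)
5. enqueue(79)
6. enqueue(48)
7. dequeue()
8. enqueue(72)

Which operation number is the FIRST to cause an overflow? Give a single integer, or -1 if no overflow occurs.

Answer: -1

Derivation:
1. enqueue(19): size=1
2. enqueue(23): size=2
3. dequeue(): size=1
4. enqueue(51): size=2
5. enqueue(79): size=3
6. enqueue(48): size=4
7. dequeue(): size=3
8. enqueue(72): size=4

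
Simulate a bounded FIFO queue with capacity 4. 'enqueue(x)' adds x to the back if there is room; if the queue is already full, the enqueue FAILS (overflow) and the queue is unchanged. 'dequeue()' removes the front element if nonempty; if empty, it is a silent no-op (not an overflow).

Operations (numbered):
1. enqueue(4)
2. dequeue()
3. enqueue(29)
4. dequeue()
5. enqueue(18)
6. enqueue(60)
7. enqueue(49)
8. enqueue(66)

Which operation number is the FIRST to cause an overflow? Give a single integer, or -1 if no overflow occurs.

1. enqueue(4): size=1
2. dequeue(): size=0
3. enqueue(29): size=1
4. dequeue(): size=0
5. enqueue(18): size=1
6. enqueue(60): size=2
7. enqueue(49): size=3
8. enqueue(66): size=4

Answer: -1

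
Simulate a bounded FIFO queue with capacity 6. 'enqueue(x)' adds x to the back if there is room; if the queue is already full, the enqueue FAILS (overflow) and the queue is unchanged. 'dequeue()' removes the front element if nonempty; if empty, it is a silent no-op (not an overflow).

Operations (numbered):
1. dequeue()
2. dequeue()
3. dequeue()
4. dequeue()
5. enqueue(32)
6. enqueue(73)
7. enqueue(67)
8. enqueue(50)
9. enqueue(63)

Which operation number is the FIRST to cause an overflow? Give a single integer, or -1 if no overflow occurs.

1. dequeue(): empty, no-op, size=0
2. dequeue(): empty, no-op, size=0
3. dequeue(): empty, no-op, size=0
4. dequeue(): empty, no-op, size=0
5. enqueue(32): size=1
6. enqueue(73): size=2
7. enqueue(67): size=3
8. enqueue(50): size=4
9. enqueue(63): size=5

Answer: -1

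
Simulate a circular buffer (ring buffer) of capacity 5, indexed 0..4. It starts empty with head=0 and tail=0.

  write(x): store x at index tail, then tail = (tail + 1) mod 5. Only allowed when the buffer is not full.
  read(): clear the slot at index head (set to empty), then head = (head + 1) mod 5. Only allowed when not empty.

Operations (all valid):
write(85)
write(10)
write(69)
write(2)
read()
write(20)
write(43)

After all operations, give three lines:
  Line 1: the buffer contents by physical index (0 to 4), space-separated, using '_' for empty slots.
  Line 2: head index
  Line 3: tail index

write(85): buf=[85 _ _ _ _], head=0, tail=1, size=1
write(10): buf=[85 10 _ _ _], head=0, tail=2, size=2
write(69): buf=[85 10 69 _ _], head=0, tail=3, size=3
write(2): buf=[85 10 69 2 _], head=0, tail=4, size=4
read(): buf=[_ 10 69 2 _], head=1, tail=4, size=3
write(20): buf=[_ 10 69 2 20], head=1, tail=0, size=4
write(43): buf=[43 10 69 2 20], head=1, tail=1, size=5

Answer: 43 10 69 2 20
1
1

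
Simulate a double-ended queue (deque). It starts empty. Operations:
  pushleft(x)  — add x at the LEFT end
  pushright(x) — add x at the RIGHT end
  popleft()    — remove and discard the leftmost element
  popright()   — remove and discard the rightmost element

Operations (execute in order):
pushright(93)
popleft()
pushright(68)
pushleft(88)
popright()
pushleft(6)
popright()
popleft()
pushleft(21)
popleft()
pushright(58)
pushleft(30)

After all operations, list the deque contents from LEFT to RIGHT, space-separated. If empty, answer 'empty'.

Answer: 30 58

Derivation:
pushright(93): [93]
popleft(): []
pushright(68): [68]
pushleft(88): [88, 68]
popright(): [88]
pushleft(6): [6, 88]
popright(): [6]
popleft(): []
pushleft(21): [21]
popleft(): []
pushright(58): [58]
pushleft(30): [30, 58]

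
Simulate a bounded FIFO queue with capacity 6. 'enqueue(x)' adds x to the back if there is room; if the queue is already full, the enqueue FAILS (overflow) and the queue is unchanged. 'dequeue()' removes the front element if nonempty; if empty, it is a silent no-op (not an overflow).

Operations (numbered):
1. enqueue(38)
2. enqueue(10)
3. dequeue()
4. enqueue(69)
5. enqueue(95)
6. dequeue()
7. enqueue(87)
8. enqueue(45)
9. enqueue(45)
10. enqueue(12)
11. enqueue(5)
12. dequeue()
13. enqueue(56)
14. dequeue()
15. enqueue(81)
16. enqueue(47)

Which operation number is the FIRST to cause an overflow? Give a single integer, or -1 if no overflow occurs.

1. enqueue(38): size=1
2. enqueue(10): size=2
3. dequeue(): size=1
4. enqueue(69): size=2
5. enqueue(95): size=3
6. dequeue(): size=2
7. enqueue(87): size=3
8. enqueue(45): size=4
9. enqueue(45): size=5
10. enqueue(12): size=6
11. enqueue(5): size=6=cap → OVERFLOW (fail)
12. dequeue(): size=5
13. enqueue(56): size=6
14. dequeue(): size=5
15. enqueue(81): size=6
16. enqueue(47): size=6=cap → OVERFLOW (fail)

Answer: 11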